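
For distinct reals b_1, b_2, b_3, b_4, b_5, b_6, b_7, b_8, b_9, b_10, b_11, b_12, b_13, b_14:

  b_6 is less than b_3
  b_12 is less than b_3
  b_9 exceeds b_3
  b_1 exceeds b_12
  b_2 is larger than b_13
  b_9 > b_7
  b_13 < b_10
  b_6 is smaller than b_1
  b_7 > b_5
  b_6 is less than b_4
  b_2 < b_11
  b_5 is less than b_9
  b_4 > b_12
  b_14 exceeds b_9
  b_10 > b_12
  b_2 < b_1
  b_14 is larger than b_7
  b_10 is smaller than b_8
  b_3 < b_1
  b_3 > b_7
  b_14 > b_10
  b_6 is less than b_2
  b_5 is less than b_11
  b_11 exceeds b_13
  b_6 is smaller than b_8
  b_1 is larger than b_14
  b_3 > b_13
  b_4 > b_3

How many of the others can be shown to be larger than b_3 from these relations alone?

4

The elements the relations force above b_3 are b_9, b_14, b_1, b_4 — no chain reaches any other.
That is 4.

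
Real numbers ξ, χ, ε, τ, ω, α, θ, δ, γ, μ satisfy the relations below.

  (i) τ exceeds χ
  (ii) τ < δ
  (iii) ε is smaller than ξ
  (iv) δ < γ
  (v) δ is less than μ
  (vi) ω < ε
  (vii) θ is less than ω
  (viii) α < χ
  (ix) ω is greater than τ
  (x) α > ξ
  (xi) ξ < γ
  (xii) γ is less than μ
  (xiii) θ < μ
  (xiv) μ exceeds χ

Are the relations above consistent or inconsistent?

inconsistent

We have τ < ω stated directly, yet also ω < ε < ξ < α < χ < τ by chaining the others — so ω < τ. Contradiction.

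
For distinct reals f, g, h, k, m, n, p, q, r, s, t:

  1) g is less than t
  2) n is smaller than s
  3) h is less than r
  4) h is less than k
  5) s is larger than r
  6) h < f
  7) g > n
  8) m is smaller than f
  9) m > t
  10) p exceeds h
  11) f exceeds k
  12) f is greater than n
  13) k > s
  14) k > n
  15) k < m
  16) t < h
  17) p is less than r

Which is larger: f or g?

f

g < t < h < p < r < s < k < m < f, by transitivity through t, h, p, r, s, k, m.
So g < f; f is the larger of the two.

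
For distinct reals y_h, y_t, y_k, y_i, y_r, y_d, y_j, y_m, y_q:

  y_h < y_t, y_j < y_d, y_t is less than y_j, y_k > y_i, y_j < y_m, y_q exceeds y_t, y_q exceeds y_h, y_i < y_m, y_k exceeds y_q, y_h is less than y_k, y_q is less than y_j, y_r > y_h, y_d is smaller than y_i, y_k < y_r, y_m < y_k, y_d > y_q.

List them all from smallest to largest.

y_h < y_t < y_q < y_j < y_d < y_i < y_m < y_k < y_r

Each adjacent pair is fixed by a given relation: y_h < y_t; y_t < y_q; y_q < y_j; y_j < y_d; y_d < y_i; y_i < y_m; y_m < y_k; y_k < y_r. Chaining them end to end gives the full order.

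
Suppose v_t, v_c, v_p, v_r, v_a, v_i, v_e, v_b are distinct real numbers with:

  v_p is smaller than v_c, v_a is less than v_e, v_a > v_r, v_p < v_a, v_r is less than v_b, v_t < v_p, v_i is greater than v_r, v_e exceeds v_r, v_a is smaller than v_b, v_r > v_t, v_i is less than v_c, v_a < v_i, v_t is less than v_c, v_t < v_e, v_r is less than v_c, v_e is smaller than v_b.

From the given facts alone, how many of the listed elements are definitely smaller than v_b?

From v_b the given relations immediately reach v_r, v_a, v_e.
From those, v_t, v_p — 5 in total.
Nothing else is reachable below v_b; 5 in all.

5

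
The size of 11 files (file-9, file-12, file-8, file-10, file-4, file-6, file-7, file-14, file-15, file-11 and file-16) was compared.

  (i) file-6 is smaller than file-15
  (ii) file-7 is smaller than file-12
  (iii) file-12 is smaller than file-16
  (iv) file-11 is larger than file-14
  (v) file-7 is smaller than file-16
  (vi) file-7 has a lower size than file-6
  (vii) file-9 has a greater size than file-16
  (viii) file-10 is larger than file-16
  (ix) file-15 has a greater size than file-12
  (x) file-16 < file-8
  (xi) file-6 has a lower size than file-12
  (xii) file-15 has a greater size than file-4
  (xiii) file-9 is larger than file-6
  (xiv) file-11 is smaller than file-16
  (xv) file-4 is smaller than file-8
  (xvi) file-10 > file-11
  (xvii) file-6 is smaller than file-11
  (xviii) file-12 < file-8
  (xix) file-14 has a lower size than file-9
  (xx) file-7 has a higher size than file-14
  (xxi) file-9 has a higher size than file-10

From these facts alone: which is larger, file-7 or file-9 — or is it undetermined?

The relevant relations are file-7 < file-6; file-6 < file-11; file-11 < file-16; file-16 < file-10; file-10 < file-9.
Chaining these gives file-7 < file-6 < file-11 < file-16 < file-10 < file-9.
So file-9 is larger.

file-9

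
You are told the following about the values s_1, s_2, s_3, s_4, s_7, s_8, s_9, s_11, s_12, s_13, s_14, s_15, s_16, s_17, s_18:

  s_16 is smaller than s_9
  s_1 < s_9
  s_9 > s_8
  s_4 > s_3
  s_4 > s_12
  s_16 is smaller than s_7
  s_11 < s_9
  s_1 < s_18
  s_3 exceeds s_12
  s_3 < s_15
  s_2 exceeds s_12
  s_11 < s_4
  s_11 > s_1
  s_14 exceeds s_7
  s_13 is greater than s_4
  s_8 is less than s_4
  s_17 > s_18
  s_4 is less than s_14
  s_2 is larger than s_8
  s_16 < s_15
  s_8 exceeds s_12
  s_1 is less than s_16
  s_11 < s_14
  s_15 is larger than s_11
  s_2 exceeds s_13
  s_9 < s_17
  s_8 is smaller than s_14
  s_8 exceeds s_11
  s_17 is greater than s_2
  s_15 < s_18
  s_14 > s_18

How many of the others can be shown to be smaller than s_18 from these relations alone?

The elements the relations force below s_18 are s_12, s_1, s_11, s_3, s_16, s_15 — no chain reaches any other.
That is 6.

6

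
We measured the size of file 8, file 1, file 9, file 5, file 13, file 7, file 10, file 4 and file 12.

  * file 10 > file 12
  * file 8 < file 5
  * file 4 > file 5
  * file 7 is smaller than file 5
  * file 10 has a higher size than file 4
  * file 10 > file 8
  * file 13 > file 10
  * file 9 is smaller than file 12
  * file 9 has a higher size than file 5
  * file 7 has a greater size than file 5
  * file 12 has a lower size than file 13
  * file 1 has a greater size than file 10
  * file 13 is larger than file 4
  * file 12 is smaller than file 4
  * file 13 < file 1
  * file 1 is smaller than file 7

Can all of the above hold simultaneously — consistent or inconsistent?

Chaining the given relations yields file 5 < file 9 < file 12 < file 4 < file 10 < file 13 < file 1 < file 7, so file 5 < file 7. But one relation states file 7 < file 5. These cannot both hold.

inconsistent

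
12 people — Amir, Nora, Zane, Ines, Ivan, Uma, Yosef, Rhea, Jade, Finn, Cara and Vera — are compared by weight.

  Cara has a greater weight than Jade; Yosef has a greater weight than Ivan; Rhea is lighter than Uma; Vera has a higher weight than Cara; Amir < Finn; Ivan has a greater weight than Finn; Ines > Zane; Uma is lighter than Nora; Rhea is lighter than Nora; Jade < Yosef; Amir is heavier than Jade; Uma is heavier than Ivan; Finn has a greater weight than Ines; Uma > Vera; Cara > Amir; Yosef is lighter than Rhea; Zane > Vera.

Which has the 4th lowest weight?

Vera

Piecing the relations together gives one ordering: Jade < Amir < Cara < Vera < Zane < Ines < Finn < Ivan < Yosef < Rhea < Uma < Nora.
The 4th smallest is Vera.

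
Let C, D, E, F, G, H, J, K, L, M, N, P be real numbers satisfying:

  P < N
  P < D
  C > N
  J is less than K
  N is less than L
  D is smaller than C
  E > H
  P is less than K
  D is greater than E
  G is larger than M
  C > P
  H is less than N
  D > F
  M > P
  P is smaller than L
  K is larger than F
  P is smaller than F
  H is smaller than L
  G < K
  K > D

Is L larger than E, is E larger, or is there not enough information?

Following every chain through L: below L we get H, P, N.
E is not reached, and no chain runs the other way from E to L.
So the given relations leave the order of L and E undetermined.

undetermined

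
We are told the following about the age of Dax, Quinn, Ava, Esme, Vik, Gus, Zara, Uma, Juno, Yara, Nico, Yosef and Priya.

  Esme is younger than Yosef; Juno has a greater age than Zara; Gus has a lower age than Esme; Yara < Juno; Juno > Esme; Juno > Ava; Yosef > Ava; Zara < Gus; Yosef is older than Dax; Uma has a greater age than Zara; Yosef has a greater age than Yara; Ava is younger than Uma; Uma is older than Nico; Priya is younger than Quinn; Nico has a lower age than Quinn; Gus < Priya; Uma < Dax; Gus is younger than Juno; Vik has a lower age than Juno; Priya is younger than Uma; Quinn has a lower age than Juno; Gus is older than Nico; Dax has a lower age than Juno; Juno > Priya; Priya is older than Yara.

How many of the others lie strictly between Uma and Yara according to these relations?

1

Chaining upward from Yara reaches: Priya, Quinn, Dax, Yosef, Juno.
Chaining downward from Uma reaches: Nico, Zara, Gus, Priya, Ava.
Strictly between Yara and Uma are those in both lists: Priya — 1 element.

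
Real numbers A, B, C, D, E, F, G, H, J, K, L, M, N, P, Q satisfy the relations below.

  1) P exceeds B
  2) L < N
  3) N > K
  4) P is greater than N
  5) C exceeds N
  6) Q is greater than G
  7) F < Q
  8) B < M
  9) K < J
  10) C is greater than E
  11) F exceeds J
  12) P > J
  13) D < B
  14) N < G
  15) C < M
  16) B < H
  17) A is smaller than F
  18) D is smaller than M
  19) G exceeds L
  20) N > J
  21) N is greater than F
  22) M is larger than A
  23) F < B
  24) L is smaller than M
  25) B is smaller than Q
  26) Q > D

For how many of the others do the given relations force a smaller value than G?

The elements the relations force below G are K, L, J, A, F, N — no chain reaches any other.
That is 6.

6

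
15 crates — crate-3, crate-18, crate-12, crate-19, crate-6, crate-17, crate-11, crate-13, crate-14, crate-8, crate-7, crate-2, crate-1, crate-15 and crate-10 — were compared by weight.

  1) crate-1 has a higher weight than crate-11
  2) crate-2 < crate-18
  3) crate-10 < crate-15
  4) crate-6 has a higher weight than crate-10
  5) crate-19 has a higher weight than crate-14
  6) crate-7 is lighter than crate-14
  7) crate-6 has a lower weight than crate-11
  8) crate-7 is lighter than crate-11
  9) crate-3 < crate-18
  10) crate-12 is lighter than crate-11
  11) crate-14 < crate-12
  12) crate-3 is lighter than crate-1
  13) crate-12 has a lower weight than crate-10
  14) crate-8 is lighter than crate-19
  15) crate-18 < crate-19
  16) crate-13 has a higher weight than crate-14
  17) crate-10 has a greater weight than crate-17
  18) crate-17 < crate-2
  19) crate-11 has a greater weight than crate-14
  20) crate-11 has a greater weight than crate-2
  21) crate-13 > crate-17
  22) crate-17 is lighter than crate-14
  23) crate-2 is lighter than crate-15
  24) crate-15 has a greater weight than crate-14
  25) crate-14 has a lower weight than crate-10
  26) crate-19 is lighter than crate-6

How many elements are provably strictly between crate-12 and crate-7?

1

Chaining upward from crate-7 reaches: crate-14, crate-13, crate-10, crate-19, crate-15, crate-6, crate-11, crate-1.
Chaining downward from crate-12 reaches: crate-17, crate-14.
Strictly between crate-7 and crate-12 are those in both lists: crate-14 — 1 element.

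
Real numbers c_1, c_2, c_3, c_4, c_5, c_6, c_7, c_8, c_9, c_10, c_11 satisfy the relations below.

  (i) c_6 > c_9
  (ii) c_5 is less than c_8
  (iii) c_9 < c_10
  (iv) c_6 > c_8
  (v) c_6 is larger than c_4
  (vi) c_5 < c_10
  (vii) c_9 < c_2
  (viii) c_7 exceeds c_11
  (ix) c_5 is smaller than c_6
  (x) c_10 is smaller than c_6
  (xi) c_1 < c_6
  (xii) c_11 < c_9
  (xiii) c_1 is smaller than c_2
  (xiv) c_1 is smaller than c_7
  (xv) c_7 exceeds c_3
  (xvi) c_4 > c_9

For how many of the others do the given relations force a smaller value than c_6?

From c_6 the given relations immediately reach c_1, c_5, c_8, c_9, c_10, c_4.
From those, c_11 — 7 in total.
Nothing else is reachable below c_6; 7 in all.

7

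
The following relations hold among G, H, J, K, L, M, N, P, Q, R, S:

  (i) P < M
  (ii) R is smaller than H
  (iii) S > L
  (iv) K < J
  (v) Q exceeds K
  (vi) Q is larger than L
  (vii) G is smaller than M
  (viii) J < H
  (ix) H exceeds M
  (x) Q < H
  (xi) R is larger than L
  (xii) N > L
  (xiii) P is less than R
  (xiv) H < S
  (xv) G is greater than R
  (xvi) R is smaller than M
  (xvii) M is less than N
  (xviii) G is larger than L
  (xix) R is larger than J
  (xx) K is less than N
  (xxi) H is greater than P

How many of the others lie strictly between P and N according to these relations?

3

Chaining upward from P reaches: R, G, M, H, S.
Chaining downward from N reaches: K, L, J, R, G, M.
Strictly between P and N are those in both lists: R, G, M — 3 elements.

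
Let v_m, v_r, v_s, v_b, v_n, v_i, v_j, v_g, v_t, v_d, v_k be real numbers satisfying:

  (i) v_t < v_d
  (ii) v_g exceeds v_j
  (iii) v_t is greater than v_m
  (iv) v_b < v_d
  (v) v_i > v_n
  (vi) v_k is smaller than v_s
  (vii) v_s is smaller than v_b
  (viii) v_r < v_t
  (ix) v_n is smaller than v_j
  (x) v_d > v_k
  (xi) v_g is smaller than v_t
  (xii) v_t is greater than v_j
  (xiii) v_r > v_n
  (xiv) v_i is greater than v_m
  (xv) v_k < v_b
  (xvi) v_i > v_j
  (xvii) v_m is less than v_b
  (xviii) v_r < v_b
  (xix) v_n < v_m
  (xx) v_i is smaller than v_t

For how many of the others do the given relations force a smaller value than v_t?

6

Directly below v_t: v_m, v_r, v_j, v_g, v_i.
One step further: v_n (6 so far).
No other element is forced below v_t by the given relations, so the count is 6.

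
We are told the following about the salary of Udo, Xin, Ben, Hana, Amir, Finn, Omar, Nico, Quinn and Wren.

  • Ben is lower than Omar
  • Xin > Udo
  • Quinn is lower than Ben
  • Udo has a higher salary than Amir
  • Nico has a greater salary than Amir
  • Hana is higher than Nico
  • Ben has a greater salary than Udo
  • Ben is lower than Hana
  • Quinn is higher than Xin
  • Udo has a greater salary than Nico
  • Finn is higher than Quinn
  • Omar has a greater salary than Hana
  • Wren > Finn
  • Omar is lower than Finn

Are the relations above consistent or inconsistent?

consistent

Every relation is compatible with Amir < Nico < Udo < Xin < Quinn < Ben < Hana < Omar < Finn < Wren; the set is consistent.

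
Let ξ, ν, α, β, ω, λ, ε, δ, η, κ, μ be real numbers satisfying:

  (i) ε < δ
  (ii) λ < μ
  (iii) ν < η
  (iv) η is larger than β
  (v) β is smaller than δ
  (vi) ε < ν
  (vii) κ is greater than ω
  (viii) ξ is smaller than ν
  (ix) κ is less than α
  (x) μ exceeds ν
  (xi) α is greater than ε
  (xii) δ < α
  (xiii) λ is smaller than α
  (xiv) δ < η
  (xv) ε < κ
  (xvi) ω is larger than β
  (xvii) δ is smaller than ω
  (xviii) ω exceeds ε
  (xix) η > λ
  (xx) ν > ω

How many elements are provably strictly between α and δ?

Chaining upward from δ reaches: ω, ν, η, μ, κ.
Chaining downward from α reaches: λ, ε, β, ω, κ.
Strictly between δ and α are those in both lists: ω, κ — 2 elements.

2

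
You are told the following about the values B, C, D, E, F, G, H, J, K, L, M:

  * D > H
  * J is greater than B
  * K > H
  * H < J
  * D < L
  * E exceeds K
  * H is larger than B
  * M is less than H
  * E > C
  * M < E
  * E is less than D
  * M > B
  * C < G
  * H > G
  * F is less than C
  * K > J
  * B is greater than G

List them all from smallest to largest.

Each adjacent pair is fixed by a given relation: F < C; C < G; G < B; B < M; M < H; H < J; J < K; K < E; E < D; D < L. Chaining them end to end gives the full order.

F < C < G < B < M < H < J < K < E < D < L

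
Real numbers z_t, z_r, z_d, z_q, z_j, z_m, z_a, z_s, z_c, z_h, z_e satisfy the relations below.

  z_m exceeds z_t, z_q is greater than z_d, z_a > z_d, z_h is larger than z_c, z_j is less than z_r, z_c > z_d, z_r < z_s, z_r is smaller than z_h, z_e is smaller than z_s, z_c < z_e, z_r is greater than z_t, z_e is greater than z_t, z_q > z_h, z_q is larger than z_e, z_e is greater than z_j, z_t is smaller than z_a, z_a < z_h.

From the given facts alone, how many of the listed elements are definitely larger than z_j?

5

From z_j the given relations immediately reach z_r, z_e.
From those, z_h, z_q, z_s — 5 in total.
No other element is forced above z_j by the given relations, so the count is 5.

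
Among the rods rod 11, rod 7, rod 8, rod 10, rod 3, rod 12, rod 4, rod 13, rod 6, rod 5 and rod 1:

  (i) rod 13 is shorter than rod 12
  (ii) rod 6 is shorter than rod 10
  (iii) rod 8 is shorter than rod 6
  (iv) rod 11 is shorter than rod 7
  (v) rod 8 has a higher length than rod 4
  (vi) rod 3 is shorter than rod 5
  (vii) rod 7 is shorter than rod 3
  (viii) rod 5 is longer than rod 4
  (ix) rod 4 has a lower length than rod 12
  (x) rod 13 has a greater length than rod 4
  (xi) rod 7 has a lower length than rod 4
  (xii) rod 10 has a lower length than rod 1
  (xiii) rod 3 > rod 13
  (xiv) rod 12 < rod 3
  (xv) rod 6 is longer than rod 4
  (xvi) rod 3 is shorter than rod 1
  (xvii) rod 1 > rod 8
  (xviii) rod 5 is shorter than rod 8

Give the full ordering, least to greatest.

rod 11 < rod 7 < rod 4 < rod 13 < rod 12 < rod 3 < rod 5 < rod 8 < rod 6 < rod 10 < rod 1

Nothing is placed below rod 11, so it is least; from there rod 11 < rod 7; rod 7 < rod 4; rod 4 < rod 13; rod 13 < rod 12; rod 12 < rod 3; rod 3 < rod 5; rod 5 < rod 8; rod 8 < rod 6; rod 6 < rod 10; rod 10 < rod 1, each given directly.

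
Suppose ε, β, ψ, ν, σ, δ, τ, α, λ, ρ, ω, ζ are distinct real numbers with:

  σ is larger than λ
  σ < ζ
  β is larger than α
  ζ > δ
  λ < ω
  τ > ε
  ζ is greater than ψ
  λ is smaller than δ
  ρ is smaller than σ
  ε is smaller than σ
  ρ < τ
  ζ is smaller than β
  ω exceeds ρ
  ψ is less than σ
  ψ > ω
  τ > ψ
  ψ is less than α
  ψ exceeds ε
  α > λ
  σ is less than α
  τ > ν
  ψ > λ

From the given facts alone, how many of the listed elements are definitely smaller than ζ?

7

The elements the relations force below ζ are λ, ρ, ε, ω, ψ, σ, δ — no chain reaches any other.
That is 7.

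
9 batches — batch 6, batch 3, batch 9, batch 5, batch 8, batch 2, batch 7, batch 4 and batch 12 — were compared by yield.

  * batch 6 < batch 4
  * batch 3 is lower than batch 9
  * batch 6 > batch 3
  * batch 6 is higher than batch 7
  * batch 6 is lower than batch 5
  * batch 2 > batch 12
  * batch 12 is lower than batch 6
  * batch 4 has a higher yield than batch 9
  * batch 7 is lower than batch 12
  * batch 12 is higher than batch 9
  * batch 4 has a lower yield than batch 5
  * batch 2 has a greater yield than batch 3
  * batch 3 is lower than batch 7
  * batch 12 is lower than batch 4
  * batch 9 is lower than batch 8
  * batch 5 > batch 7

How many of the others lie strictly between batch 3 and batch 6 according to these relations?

Chaining upward from batch 3 reaches: batch 9, batch 7, batch 8, batch 12, batch 4, batch 5, batch 2.
Chaining downward from batch 6 reaches: batch 9, batch 7, batch 12.
Strictly between batch 3 and batch 6 are those in both lists: batch 9, batch 7, batch 12 — 3 elements.

3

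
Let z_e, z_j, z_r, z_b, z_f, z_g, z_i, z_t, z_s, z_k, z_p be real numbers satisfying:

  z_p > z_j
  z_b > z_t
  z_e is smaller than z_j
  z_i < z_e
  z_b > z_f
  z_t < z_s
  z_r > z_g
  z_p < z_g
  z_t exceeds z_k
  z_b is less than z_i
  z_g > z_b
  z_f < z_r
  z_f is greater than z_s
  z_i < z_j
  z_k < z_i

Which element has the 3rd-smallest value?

The consecutive relations fix a unique order: z_k < z_t < z_s < z_f < z_b < z_i < z_e < z_j < z_p < z_g < z_r.
The 3rd smallest is z_s.

z_s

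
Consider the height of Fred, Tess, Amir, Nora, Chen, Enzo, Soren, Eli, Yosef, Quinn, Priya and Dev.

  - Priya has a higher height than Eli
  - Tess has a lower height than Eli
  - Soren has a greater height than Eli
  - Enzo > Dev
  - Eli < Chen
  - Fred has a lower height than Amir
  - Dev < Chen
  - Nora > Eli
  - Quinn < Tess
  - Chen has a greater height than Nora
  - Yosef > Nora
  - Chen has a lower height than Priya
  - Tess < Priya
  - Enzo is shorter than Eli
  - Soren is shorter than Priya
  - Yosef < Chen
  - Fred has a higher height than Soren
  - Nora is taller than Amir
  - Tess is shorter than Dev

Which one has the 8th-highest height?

Eli

The consecutive relations fix a unique order: Quinn < Tess < Dev < Enzo < Eli < Soren < Fred < Amir < Nora < Yosef < Chen < Priya.
Counting 8 from the largest end gives Eli.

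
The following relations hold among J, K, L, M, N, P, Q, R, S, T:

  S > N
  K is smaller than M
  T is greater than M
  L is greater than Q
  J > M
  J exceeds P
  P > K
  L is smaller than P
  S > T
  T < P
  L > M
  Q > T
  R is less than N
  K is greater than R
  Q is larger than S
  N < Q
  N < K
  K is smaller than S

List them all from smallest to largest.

R < N < K < M < T < S < Q < L < P < J

Nothing is placed below R, so it is least; from there R < N; N < K; K < M; M < T; T < S; S < Q; Q < L; L < P; P < J, each given directly.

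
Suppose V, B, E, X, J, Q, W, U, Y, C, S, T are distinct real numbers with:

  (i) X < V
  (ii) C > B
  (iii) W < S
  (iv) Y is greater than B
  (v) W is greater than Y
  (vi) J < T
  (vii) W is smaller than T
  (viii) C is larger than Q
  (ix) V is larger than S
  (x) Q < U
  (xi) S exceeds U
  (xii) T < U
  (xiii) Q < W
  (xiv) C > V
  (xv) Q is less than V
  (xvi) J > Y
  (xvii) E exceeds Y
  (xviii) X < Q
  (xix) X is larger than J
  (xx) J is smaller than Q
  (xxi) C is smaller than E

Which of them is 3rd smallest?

The consecutive relations fix a unique order: B < Y < J < X < Q < W < T < U < S < V < C < E.
Counting 3 from the smallest end gives J.

J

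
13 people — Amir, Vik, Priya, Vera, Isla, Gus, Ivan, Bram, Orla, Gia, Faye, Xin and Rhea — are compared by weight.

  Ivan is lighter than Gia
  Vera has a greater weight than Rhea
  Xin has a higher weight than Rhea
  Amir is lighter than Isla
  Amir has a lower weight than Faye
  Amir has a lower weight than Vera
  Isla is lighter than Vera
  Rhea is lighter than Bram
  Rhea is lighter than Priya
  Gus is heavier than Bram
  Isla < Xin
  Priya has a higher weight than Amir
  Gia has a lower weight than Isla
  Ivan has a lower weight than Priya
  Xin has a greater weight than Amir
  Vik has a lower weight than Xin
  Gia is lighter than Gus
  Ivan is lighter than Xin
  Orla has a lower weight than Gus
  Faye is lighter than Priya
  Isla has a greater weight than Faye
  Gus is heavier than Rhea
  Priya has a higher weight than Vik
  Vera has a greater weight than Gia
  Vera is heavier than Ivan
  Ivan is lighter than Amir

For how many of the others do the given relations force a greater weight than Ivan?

8

Directly above Ivan: Amir, Gia, Priya, Xin, Vera.
One step further: Faye, Isla, Gus (8 so far).
Nothing else is reachable above Ivan; 8 in all.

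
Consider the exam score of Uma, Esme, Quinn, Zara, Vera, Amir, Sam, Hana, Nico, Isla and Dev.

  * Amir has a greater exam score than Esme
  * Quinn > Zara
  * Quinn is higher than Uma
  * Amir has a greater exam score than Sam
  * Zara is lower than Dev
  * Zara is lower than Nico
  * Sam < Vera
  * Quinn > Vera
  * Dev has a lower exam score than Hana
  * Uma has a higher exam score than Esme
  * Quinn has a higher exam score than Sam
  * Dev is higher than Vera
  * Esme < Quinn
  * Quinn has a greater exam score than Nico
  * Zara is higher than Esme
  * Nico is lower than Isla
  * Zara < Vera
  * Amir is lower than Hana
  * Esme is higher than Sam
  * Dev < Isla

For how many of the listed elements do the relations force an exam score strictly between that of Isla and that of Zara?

3

The relations place Zara below Isla. An element lies strictly between them when it is forced above Zara and also forced below Isla.
Above Zara: {Nico, Vera, Dev, Hana, Quinn}. Below Isla: {Sam, Esme, Nico, Vera, Dev}.
Intersection: {Nico, Vera, Dev} — 3.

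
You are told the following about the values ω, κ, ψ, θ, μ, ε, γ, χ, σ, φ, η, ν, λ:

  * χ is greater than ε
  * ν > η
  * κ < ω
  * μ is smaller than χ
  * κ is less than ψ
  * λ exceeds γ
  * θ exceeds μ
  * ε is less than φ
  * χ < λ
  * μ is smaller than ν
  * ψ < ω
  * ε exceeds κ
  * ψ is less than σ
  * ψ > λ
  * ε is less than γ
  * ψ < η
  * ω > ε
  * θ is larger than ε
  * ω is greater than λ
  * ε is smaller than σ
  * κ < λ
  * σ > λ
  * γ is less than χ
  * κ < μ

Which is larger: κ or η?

η

κ < ε < γ < λ < ψ < η, by transitivity through ε, γ, λ, ψ.
So κ < η; η is the larger of the two.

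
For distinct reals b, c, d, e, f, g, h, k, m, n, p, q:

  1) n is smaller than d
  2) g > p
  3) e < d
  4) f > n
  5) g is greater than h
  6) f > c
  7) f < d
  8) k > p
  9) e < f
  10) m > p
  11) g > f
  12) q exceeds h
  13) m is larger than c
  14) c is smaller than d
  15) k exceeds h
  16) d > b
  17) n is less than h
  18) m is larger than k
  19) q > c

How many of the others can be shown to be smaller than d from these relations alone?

5

Directly below d: b, c, n, e, f.
No other element is forced below d by the given relations, so the count is 5.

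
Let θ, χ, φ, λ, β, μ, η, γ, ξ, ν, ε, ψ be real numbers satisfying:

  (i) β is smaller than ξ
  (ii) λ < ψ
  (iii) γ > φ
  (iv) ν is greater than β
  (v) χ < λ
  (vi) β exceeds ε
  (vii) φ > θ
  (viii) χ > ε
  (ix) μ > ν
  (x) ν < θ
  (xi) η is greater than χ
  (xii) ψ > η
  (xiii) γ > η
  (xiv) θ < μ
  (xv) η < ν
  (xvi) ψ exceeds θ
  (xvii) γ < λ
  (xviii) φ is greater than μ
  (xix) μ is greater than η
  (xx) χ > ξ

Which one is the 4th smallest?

χ

The consecutive relations fix a unique order: ε < β < ξ < χ < η < ν < θ < μ < φ < γ < λ < ψ.
The 4th smallest is χ.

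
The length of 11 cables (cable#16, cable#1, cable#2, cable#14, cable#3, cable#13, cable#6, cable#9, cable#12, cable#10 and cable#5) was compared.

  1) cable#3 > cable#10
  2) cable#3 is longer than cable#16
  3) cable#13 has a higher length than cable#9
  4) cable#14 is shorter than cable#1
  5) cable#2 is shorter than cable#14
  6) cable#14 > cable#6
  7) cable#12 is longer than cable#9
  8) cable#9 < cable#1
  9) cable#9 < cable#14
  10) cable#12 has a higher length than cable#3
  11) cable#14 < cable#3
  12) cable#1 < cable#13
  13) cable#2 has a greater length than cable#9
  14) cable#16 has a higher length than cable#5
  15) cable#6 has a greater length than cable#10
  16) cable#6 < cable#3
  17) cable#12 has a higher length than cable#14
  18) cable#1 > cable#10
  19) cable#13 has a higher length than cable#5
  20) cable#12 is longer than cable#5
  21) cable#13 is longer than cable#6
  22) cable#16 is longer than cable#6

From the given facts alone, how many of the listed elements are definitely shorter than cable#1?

The elements the relations force below cable#1 are cable#10, cable#6, cable#9, cable#2, cable#14 — no chain reaches any other.
That is 5.

5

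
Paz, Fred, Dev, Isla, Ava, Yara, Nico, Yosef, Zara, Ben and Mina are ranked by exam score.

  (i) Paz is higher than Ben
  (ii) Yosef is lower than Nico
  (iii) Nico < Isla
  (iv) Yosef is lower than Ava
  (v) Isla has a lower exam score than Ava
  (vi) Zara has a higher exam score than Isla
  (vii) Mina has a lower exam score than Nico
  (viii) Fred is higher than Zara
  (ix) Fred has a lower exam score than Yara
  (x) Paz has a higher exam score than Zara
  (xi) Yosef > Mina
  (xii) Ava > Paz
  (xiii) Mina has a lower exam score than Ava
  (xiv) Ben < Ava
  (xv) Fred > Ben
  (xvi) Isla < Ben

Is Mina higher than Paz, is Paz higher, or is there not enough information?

Chaining the given relations: Mina < Yosef < Nico < Isla < Zara < Paz.
So Paz is higher.

Paz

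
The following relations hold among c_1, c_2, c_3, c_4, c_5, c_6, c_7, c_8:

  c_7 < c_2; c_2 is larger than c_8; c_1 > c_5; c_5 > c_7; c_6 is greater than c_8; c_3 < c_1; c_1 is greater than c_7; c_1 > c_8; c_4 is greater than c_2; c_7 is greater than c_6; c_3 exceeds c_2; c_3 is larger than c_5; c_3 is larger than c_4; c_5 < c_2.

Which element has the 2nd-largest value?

Chaining the given pairs: c_8 < c_6 < c_7 < c_5 < c_2 < c_4 < c_3 < c_1.
Counting 2 from the largest end gives c_3.

c_3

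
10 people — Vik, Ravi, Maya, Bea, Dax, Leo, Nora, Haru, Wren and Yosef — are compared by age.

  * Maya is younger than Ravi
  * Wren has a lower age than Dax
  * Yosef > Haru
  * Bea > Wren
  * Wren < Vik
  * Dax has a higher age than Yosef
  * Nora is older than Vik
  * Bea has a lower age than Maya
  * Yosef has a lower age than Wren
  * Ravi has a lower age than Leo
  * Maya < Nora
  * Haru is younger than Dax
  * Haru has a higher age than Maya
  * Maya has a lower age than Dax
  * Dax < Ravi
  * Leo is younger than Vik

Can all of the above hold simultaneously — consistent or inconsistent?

Chaining the given relations yields Bea < Maya < Haru < Yosef < Wren, so Bea < Wren. But one relation states Wren < Bea. These cannot both hold.

inconsistent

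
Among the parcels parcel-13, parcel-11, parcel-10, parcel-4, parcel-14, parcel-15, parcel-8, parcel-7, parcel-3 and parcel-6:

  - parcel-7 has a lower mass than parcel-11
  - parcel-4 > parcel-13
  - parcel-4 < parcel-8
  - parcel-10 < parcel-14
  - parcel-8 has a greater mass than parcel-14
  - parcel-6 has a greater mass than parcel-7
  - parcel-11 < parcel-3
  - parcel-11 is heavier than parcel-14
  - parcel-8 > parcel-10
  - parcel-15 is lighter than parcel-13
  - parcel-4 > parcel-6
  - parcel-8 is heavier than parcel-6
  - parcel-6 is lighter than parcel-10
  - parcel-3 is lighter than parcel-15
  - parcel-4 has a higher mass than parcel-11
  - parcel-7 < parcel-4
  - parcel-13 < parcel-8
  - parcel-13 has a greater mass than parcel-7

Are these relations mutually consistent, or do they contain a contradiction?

consistent

The single ordering parcel-7 < parcel-6 < parcel-10 < parcel-14 < parcel-11 < parcel-3 < parcel-15 < parcel-13 < parcel-4 < parcel-8 satisfies every listed relation, so no contradiction arises.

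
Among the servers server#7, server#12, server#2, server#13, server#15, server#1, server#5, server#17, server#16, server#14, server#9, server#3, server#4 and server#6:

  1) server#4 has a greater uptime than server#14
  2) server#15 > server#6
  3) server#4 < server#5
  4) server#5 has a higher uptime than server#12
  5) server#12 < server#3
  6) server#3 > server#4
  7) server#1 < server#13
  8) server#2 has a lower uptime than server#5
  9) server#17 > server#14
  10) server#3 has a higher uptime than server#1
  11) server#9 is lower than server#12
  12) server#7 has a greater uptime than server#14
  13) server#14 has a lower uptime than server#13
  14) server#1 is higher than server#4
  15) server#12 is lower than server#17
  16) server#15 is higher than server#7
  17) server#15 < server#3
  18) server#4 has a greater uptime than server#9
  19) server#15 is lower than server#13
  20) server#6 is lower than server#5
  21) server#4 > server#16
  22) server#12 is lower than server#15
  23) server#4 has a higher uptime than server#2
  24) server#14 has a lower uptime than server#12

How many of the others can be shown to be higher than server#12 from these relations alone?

The elements the relations force above server#12 are server#17, server#15, server#3, server#5, server#13 — no chain reaches any other.
That is 5.

5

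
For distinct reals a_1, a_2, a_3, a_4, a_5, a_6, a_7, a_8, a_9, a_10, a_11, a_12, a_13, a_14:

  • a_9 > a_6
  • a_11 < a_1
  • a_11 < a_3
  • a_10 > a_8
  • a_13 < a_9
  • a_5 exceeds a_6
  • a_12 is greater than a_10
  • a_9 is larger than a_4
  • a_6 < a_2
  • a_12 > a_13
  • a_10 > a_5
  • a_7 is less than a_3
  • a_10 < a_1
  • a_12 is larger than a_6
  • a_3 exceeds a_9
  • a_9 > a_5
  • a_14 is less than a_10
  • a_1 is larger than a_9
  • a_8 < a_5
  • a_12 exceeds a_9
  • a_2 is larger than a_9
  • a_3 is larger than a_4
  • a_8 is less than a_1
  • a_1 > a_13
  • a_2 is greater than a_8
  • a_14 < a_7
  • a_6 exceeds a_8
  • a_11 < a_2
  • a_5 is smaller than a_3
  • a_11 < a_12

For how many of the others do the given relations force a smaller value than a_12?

Directly below a_12: a_11, a_6, a_13, a_9, a_10.
One step further: a_4, a_8, a_14, a_5 (9 so far).
Nothing else is reachable below a_12; 9 in all.

9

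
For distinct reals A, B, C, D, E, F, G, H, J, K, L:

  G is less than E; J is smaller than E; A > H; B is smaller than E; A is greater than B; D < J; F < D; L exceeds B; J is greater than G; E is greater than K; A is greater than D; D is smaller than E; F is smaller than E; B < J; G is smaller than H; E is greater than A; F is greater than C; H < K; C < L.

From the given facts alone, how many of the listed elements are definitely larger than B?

From B the given relations immediately reach L, A, J, E.
No other element is forced above B by the given relations, so the count is 4.

4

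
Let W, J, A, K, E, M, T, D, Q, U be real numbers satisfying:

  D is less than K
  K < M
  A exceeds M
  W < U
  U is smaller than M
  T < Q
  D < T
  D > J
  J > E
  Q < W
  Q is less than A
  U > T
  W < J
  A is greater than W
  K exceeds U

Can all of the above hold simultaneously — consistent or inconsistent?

Chaining the given relations yields J < D < T < Q < W, so J < W. But one relation states W < J. These cannot both hold.

inconsistent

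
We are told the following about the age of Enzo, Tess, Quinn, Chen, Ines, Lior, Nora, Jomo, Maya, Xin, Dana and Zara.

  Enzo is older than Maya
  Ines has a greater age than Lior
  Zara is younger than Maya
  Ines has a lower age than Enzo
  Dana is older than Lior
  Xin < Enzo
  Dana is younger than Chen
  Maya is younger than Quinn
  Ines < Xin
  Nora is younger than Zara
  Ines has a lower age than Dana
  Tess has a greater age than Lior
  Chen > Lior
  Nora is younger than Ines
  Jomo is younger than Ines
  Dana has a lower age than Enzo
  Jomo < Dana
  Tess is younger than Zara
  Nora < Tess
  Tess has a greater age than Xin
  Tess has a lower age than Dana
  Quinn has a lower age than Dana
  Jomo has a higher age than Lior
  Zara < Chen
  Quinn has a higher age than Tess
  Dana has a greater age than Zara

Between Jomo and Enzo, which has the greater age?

Jomo < Ines < Xin < Tess < Zara < Maya < Quinn < Dana < Enzo, by transitivity through Ines, Xin, Tess, Zara, Maya, Quinn, Dana.
So Jomo < Enzo; Enzo is the older of the two.

Enzo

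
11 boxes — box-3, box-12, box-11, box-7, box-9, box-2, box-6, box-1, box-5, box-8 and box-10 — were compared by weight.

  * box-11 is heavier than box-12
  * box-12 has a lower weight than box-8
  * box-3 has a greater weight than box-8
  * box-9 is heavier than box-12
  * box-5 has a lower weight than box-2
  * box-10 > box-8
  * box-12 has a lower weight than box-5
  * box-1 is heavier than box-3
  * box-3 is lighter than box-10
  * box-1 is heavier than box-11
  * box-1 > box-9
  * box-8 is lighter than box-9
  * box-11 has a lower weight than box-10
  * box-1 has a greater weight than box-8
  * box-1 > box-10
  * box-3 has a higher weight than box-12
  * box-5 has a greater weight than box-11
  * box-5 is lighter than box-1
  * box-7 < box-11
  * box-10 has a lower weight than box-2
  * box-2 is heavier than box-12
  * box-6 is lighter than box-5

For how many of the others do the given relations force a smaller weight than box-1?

9

Directly below box-1: box-8, box-11, box-9, box-3, box-10, box-5.
One step further: box-6, box-7, box-12 (9 so far).
Nothing else is reachable below box-1; 9 in all.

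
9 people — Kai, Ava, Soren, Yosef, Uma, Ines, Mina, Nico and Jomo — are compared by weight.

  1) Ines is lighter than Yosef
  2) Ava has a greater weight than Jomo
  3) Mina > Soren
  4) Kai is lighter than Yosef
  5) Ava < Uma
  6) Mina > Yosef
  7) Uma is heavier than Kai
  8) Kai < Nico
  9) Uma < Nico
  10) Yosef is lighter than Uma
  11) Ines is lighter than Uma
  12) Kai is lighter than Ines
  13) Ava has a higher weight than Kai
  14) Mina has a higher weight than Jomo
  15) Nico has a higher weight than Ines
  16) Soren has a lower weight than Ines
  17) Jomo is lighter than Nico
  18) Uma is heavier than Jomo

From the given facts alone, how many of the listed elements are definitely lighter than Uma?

From Uma the given relations immediately reach Kai, Ines, Jomo, Yosef, Ava.
From those, Soren — 6 in total.
No other element is forced below Uma by the given relations, so the count is 6.

6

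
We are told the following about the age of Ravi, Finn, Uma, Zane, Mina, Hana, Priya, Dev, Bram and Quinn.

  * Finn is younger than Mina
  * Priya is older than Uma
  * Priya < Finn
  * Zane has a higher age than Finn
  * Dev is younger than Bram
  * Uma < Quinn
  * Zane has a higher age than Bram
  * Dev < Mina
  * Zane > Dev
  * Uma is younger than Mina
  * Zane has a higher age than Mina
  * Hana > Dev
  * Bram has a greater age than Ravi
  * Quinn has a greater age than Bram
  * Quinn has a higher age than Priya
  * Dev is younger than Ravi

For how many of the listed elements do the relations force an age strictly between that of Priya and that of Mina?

Chaining upward from Priya reaches: Finn, Quinn, Zane.
Chaining downward from Mina reaches: Dev, Uma, Finn.
Strictly between Priya and Mina are those in both lists: Finn — 1 element.

1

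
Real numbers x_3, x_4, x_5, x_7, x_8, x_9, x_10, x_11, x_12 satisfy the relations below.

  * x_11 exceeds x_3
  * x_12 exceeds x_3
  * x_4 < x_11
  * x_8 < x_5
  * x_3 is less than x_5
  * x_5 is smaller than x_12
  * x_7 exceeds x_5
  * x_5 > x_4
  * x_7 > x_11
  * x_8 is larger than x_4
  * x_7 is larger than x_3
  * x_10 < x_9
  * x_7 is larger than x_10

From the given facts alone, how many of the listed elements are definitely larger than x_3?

4

Directly above x_3: x_5, x_11, x_12, x_7.
No other element is forced above x_3 by the given relations, so the count is 4.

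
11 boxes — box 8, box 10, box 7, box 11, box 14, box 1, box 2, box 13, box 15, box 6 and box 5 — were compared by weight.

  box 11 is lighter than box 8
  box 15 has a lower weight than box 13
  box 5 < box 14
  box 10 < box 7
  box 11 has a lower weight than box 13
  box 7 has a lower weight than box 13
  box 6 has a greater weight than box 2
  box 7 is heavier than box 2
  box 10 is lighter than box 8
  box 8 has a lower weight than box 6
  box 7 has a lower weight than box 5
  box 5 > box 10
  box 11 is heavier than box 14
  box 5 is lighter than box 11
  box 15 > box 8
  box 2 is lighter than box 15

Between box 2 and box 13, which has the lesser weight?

box 2

box 2 < box 7 < box 5 < box 14 < box 11 < box 8 < box 15 < box 13, by transitivity through box 7, box 5, box 14, box 11, box 8, box 15.
So box 2 < box 13; box 2 is the lighter of the two.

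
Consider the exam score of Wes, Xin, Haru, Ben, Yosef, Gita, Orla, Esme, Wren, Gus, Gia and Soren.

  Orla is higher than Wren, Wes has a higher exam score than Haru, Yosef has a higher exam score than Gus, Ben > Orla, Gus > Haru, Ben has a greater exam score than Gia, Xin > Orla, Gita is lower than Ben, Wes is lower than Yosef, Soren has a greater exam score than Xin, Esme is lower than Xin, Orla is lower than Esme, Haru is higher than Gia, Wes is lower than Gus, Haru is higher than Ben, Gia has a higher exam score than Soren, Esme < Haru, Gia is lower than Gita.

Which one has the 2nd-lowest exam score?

Chaining the given pairs: Wren < Orla < Esme < Xin < Soren < Gia < Gita < Ben < Haru < Wes < Gus < Yosef.
The 2nd smallest is Orla.

Orla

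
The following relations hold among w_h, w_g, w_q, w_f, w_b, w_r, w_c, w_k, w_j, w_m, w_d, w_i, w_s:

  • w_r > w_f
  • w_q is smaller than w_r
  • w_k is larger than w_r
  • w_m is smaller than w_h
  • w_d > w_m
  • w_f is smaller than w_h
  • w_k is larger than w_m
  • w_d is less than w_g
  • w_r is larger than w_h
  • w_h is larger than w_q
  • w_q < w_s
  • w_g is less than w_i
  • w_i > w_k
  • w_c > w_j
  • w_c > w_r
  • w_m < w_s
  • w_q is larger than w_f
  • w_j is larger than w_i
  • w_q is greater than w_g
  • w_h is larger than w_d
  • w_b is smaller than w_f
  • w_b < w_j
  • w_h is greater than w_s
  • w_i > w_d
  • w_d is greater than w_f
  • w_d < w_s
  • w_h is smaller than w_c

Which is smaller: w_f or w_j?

w_f

w_f < w_d < w_g < w_q < w_s < w_h < w_r < w_k < w_i < w_j, by transitivity through w_d, w_g, w_q, w_s, w_h, w_r, w_k, w_i.
So w_f < w_j; w_f is the smaller of the two.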